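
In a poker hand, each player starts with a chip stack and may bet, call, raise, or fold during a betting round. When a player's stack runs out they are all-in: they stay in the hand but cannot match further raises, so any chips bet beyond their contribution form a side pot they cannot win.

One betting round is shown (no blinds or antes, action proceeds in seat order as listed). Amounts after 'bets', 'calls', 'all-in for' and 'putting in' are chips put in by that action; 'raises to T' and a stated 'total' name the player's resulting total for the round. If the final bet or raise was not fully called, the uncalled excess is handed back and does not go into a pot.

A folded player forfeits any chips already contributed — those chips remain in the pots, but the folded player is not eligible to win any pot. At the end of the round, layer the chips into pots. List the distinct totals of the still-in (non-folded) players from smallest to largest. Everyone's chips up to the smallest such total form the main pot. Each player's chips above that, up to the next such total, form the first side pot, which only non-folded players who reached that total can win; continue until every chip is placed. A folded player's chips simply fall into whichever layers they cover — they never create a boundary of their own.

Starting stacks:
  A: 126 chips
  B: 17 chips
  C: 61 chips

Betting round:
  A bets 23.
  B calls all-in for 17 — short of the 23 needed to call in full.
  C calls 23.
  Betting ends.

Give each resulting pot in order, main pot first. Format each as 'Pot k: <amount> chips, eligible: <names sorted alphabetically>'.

Contributions: A=23, B=17, C=23
Pot levels (distinct totals of non-folded players): 17, 23
Layer 1-17: 17 each from A, B, C = 17*3 = 51 chips; eligible A, B, C
Layer 18-23: 6 each from A, C = 6*2 = 12 chips; eligible A, C

Pot 1: 51 chips, eligible: A, B, C
Pot 2: 12 chips, eligible: A, C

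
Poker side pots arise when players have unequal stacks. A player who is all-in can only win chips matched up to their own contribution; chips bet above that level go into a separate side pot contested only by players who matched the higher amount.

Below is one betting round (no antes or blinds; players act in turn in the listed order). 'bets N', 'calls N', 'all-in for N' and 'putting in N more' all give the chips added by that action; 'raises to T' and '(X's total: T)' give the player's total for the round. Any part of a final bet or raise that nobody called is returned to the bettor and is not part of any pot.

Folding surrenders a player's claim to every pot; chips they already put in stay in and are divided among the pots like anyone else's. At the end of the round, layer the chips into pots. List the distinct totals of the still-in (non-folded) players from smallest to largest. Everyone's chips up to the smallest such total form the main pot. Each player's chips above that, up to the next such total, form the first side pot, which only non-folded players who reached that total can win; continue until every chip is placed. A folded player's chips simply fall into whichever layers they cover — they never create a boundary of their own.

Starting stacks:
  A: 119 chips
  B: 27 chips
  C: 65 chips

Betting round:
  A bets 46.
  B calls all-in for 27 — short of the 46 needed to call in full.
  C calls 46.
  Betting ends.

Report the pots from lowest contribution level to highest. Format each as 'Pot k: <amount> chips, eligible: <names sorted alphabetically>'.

Pot 1: 81 chips, eligible: A, B, C
Pot 2: 38 chips, eligible: A, C

Derivation:
Contributions: A=46, B=27, C=46
Pot levels (distinct totals of non-folded players): 27, 46
Layer 1-27: 27 each from A, B, C = 27*3 = 81 chips; eligible A, B, C
Layer 28-46: 19 each from A, C = 19*2 = 38 chips; eligible A, C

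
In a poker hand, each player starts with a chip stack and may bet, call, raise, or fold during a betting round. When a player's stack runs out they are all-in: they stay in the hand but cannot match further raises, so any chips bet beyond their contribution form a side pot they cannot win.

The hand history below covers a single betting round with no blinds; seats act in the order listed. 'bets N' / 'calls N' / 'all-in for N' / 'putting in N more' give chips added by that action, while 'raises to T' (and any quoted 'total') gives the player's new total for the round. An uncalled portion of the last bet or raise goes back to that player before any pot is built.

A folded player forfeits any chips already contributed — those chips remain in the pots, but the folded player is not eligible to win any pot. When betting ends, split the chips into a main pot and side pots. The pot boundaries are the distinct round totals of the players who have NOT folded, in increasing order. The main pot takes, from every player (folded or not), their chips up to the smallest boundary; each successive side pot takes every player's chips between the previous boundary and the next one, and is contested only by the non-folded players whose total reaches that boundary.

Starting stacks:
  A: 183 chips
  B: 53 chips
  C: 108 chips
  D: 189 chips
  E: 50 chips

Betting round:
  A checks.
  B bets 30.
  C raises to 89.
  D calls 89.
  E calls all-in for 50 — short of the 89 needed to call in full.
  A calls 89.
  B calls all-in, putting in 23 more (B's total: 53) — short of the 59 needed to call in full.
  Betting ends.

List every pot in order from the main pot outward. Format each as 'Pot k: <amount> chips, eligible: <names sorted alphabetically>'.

Contributions: A=89, B=53, C=89, D=89, E=50
Pot levels (distinct totals of non-folded players): 50, 53, 89
Layer 1-50: 50 each from A, B, C, D, E = 50*5 = 250 chips; eligible A, B, C, D, E
Layer 51-53: 3 each from A, B, C, D = 3*4 = 12 chips; eligible A, B, C, D
Layer 54-89: 36 each from A, C, D = 36*3 = 108 chips; eligible A, C, D

Pot 1: 250 chips, eligible: A, B, C, D, E
Pot 2: 12 chips, eligible: A, B, C, D
Pot 3: 108 chips, eligible: A, C, D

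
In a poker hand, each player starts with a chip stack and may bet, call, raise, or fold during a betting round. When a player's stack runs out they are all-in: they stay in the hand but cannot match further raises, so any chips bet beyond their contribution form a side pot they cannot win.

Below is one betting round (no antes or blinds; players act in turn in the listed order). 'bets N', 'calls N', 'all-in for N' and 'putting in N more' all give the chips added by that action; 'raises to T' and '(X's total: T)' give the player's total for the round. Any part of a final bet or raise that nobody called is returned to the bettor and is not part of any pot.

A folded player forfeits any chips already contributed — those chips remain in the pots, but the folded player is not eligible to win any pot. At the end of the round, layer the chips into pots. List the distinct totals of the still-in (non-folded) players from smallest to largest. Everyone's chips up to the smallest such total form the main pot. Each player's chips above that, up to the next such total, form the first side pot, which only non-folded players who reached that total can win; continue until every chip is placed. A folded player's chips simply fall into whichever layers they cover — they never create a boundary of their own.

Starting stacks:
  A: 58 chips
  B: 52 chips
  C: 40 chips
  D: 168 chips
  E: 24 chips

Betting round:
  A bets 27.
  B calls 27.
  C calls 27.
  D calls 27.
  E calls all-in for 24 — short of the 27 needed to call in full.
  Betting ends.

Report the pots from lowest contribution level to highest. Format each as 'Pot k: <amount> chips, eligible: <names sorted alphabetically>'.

Contributions: A=27, B=27, C=27, D=27, E=24
Pot levels (distinct totals of non-folded players): 24, 27
Layer 1-24: 24 each from A, B, C, D, E = 24*5 = 120 chips; eligible A, B, C, D, E
Layer 25-27: 3 each from A, B, C, D = 3*4 = 12 chips; eligible A, B, C, D

Pot 1: 120 chips, eligible: A, B, C, D, E
Pot 2: 12 chips, eligible: A, B, C, D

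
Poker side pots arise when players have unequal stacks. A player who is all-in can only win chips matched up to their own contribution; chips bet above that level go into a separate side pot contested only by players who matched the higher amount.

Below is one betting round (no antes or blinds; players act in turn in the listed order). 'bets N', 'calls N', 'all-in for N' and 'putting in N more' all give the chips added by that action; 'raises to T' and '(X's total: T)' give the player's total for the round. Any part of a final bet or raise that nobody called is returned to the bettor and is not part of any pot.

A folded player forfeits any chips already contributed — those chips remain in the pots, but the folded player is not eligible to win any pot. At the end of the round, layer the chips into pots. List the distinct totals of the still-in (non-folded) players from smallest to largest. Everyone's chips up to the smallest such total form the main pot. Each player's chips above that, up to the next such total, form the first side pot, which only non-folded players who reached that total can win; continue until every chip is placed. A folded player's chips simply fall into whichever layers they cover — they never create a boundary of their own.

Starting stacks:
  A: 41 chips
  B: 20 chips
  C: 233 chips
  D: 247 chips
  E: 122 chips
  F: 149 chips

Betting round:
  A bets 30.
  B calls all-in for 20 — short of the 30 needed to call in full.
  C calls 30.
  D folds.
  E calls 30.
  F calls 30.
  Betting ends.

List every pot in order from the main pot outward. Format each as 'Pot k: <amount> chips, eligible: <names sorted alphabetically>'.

Contributions: A=30, B=20, C=30, E=30, F=30
Folded: D
Pot levels (distinct totals of non-folded players): 20, 30
Layer 1-20: 20 each from A, B, C, E, F = 20*5 = 100 chips; eligible A, B, C, E, F
Layer 21-30: 10 each from A, C, E, F = 10*4 = 40 chips; eligible A, C, E, F

Pot 1: 100 chips, eligible: A, B, C, E, F
Pot 2: 40 chips, eligible: A, C, E, F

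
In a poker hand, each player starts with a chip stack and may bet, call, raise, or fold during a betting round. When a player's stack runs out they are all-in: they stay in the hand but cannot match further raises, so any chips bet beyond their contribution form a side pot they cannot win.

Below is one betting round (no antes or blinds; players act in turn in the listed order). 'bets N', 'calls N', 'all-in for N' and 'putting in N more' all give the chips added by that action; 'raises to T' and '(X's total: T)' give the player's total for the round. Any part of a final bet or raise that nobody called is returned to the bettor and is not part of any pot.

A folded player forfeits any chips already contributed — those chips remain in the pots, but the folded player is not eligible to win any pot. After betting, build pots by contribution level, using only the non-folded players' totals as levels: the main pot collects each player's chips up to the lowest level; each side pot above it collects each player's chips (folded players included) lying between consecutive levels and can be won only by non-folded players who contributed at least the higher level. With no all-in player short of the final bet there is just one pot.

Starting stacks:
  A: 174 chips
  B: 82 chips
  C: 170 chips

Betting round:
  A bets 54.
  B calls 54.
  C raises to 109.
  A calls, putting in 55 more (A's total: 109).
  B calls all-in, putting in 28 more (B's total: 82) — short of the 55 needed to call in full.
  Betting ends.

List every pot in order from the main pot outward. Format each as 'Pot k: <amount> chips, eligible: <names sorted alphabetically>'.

Contributions: A=109, B=82, C=109
Pot levels (distinct totals of non-folded players): 82, 109
Layer 1-82: 82 each from A, B, C = 82*3 = 246 chips; eligible A, B, C
Layer 83-109: 27 each from A, C = 27*2 = 54 chips; eligible A, C

Pot 1: 246 chips, eligible: A, B, C
Pot 2: 54 chips, eligible: A, C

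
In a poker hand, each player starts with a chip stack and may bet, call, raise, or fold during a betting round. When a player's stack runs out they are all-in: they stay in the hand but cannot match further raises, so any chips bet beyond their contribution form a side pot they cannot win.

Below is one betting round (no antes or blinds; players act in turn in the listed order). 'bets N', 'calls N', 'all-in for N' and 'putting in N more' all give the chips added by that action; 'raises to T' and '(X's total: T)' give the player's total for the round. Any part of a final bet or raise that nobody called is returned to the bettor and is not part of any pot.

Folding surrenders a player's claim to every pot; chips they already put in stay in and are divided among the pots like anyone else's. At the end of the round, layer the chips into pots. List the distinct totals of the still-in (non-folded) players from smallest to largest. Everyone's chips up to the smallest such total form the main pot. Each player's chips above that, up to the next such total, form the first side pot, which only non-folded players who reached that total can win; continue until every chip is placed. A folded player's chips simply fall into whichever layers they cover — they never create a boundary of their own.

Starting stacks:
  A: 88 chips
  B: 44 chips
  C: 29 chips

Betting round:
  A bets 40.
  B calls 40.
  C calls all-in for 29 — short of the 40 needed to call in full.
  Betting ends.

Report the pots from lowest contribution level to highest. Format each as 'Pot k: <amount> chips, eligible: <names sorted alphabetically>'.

Contributions: A=40, B=40, C=29
Pot levels (distinct totals of non-folded players): 29, 40
Layer 1-29: 29 each from A, B, C = 29*3 = 87 chips; eligible A, B, C
Layer 30-40: 11 each from A, B = 11*2 = 22 chips; eligible A, B

Pot 1: 87 chips, eligible: A, B, C
Pot 2: 22 chips, eligible: A, B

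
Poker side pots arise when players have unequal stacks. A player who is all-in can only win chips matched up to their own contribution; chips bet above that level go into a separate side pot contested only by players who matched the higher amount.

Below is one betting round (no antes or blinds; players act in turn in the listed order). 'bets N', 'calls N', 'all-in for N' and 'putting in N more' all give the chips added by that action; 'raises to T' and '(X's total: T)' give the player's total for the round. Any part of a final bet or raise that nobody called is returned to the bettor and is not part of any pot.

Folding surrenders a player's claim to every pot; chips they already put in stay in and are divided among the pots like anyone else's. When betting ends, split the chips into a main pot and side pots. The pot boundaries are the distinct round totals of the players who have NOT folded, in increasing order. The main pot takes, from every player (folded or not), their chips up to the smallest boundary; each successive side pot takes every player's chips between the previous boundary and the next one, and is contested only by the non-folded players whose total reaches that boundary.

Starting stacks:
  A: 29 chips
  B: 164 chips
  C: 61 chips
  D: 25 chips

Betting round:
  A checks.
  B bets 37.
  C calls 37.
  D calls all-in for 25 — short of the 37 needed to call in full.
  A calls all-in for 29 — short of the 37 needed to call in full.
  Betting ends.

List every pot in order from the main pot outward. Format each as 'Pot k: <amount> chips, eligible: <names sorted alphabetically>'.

Contributions: A=29, B=37, C=37, D=25
Pot levels (distinct totals of non-folded players): 25, 29, 37
Layer 1-25: 25 each from A, B, C, D = 25*4 = 100 chips; eligible A, B, C, D
Layer 26-29: 4 each from A, B, C = 4*3 = 12 chips; eligible A, B, C
Layer 30-37: 8 each from B, C = 8*2 = 16 chips; eligible B, C

Pot 1: 100 chips, eligible: A, B, C, D
Pot 2: 12 chips, eligible: A, B, C
Pot 3: 16 chips, eligible: B, C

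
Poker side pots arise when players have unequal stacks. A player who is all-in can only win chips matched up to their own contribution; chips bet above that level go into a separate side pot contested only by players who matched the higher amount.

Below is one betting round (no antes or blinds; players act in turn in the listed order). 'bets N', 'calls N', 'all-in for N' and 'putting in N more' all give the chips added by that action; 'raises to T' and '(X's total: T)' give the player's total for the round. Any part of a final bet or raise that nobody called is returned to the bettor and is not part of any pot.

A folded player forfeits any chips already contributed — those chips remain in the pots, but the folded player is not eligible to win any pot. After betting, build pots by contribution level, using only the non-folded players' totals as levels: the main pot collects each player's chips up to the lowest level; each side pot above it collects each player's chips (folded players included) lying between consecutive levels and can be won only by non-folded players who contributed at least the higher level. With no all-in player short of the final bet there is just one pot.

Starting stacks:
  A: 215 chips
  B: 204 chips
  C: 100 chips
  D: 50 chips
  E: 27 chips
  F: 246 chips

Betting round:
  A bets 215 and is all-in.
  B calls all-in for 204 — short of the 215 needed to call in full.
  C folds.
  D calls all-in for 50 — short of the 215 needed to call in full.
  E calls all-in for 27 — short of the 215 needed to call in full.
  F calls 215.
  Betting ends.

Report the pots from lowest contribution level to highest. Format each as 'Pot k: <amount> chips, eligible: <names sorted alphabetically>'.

Contributions: A=215, B=204, D=50, E=27, F=215
Folded: C
Pot levels (distinct totals of non-folded players): 27, 50, 204, 215
Layer 1-27: 27 each from A, B, D, E, F = 27*5 = 135 chips; eligible A, B, D, E, F
Layer 28-50: 23 each from A, B, D, F = 23*4 = 92 chips; eligible A, B, D, F
Layer 51-204: 154 each from A, B, F = 154*3 = 462 chips; eligible A, B, F
Layer 205-215: 11 each from A, F = 11*2 = 22 chips; eligible A, F

Pot 1: 135 chips, eligible: A, B, D, E, F
Pot 2: 92 chips, eligible: A, B, D, F
Pot 3: 462 chips, eligible: A, B, F
Pot 4: 22 chips, eligible: A, F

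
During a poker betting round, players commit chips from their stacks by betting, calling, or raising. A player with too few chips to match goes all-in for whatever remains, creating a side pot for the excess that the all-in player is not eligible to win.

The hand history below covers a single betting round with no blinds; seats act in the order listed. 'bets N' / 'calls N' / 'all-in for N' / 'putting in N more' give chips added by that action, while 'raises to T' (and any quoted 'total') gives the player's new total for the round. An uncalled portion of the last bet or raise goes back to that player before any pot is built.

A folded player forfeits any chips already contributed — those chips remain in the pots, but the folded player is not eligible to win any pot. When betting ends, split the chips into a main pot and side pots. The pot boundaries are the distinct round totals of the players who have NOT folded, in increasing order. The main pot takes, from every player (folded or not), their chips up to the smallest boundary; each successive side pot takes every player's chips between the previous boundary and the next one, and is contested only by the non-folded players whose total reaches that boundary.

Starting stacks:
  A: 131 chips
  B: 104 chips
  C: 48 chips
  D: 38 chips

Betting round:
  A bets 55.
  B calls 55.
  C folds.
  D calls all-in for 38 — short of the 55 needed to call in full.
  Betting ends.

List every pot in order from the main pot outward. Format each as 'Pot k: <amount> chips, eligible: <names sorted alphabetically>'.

Pot 1: 114 chips, eligible: A, B, D
Pot 2: 34 chips, eligible: A, B

Derivation:
Contributions: A=55, B=55, D=38
Folded: C
Pot levels (distinct totals of non-folded players): 38, 55
Layer 1-38: 38 each from A, B, D = 38*3 = 114 chips; eligible A, B, D
Layer 39-55: 17 each from A, B = 17*2 = 34 chips; eligible A, B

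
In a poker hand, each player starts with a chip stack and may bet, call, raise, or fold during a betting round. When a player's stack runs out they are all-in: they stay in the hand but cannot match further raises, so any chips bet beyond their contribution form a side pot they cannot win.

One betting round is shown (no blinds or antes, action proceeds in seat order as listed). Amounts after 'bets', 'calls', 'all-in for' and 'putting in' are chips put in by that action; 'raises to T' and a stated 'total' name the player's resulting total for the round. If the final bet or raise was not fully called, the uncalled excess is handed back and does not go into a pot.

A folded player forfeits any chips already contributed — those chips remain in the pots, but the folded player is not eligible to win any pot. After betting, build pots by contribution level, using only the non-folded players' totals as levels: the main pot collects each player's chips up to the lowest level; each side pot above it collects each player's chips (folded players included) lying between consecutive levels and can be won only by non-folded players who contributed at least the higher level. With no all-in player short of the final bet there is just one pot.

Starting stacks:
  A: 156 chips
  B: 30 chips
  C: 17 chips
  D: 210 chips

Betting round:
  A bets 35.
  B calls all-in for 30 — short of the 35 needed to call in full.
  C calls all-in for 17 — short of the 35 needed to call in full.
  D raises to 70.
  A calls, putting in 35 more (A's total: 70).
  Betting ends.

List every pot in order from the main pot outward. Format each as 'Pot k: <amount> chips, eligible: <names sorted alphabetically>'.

Contributions: A=70, B=30, C=17, D=70
Pot levels (distinct totals of non-folded players): 17, 30, 70
Layer 1-17: 17 each from A, B, C, D = 17*4 = 68 chips; eligible A, B, C, D
Layer 18-30: 13 each from A, B, D = 13*3 = 39 chips; eligible A, B, D
Layer 31-70: 40 each from A, D = 40*2 = 80 chips; eligible A, D

Pot 1: 68 chips, eligible: A, B, C, D
Pot 2: 39 chips, eligible: A, B, D
Pot 3: 80 chips, eligible: A, D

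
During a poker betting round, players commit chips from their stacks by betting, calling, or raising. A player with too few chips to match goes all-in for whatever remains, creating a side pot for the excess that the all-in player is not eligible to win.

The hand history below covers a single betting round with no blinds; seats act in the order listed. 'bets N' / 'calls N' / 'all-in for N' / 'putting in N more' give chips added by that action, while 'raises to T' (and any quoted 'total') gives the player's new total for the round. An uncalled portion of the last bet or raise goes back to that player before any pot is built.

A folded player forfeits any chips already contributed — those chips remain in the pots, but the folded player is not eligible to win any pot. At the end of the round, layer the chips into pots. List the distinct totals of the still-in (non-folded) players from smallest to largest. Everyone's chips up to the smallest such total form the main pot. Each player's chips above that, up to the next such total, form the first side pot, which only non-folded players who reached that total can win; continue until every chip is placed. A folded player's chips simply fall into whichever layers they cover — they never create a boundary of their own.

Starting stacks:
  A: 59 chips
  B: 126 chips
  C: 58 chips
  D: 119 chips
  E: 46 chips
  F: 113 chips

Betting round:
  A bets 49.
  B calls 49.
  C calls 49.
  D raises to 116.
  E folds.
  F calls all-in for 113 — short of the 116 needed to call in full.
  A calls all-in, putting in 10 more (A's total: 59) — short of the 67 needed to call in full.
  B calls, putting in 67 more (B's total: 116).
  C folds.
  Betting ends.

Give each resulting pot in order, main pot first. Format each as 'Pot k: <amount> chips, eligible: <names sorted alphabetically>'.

Contributions: A=59, B=116, C=49, D=116, F=113
Folded: C, E
Pot levels (distinct totals of non-folded players): 59, 113, 116
Layer 1-59: A 59 + B 59 + C 49 + D 59 + F 59 = 285 chips; eligible A, B, D, F
Layer 60-113: 54 each from B, D, F = 54*3 = 162 chips; eligible B, D, F
Layer 114-116: 3 each from B, D = 3*2 = 6 chips; eligible B, D

Pot 1: 285 chips, eligible: A, B, D, F
Pot 2: 162 chips, eligible: B, D, F
Pot 3: 6 chips, eligible: B, D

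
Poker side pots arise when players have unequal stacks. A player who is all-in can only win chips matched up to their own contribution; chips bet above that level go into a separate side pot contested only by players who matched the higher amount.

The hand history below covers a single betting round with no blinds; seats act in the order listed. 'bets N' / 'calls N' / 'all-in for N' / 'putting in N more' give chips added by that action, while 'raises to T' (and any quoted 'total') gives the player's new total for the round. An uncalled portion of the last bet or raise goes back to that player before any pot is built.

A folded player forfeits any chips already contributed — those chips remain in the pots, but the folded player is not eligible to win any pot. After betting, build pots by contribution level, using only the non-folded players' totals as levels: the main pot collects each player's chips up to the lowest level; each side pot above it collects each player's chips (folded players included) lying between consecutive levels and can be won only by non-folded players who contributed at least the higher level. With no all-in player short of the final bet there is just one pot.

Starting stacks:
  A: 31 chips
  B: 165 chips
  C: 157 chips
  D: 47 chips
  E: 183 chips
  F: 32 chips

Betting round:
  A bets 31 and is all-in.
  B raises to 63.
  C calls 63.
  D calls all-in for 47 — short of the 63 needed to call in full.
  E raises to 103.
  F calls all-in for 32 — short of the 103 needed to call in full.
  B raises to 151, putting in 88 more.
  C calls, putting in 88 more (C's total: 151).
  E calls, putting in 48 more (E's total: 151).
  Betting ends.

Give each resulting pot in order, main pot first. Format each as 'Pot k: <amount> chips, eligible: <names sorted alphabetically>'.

Pot 1: 186 chips, eligible: A, B, C, D, E, F
Pot 2: 5 chips, eligible: B, C, D, E, F
Pot 3: 60 chips, eligible: B, C, D, E
Pot 4: 312 chips, eligible: B, C, E

Derivation:
Contributions: A=31, B=151, C=151, D=47, E=151, F=32
Pot levels (distinct totals of non-folded players): 31, 32, 47, 151
Layer 1-31: 31 each from A, B, C, D, E, F = 31*6 = 186 chips; eligible A, B, C, D, E, F
Layer 32-32: 1 each from B, C, D, E, F = 1*5 = 5 chips; eligible B, C, D, E, F
Layer 33-47: 15 each from B, C, D, E = 15*4 = 60 chips; eligible B, C, D, E
Layer 48-151: 104 each from B, C, E = 104*3 = 312 chips; eligible B, C, E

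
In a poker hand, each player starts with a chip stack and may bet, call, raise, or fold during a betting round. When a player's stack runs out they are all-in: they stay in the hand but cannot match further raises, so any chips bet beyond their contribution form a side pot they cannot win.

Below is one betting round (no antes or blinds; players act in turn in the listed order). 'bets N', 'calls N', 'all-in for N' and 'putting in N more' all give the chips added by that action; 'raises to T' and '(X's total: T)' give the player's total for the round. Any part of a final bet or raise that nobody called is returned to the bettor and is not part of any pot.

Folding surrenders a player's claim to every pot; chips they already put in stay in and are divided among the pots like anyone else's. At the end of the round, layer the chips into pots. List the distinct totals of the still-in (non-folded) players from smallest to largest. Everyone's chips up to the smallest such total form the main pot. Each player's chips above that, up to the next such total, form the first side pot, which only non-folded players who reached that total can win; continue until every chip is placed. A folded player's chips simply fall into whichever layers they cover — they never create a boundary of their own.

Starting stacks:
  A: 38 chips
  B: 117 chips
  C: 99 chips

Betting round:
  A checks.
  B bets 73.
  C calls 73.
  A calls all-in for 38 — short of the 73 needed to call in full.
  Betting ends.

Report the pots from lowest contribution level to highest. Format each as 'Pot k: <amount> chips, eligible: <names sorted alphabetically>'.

Pot 1: 114 chips, eligible: A, B, C
Pot 2: 70 chips, eligible: B, C

Derivation:
Contributions: A=38, B=73, C=73
Pot levels (distinct totals of non-folded players): 38, 73
Layer 1-38: 38 each from A, B, C = 38*3 = 114 chips; eligible A, B, C
Layer 39-73: 35 each from B, C = 35*2 = 70 chips; eligible B, C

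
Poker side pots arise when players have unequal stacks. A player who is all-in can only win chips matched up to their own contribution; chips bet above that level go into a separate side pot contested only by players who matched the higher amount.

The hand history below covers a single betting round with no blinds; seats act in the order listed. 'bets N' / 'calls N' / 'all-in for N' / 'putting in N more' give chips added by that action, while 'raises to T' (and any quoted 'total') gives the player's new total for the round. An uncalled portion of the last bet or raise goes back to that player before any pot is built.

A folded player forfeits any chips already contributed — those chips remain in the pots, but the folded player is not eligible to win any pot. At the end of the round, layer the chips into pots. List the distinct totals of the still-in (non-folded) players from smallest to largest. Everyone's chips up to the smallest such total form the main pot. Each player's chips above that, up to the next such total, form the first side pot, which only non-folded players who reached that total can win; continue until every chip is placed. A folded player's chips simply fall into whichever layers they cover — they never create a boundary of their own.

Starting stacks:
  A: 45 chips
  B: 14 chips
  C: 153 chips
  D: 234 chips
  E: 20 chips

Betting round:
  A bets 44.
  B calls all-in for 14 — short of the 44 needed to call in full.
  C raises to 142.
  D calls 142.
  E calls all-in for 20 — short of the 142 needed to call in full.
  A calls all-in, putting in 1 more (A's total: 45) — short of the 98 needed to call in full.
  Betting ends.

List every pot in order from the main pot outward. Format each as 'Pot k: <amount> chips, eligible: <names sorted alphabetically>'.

Pot 1: 70 chips, eligible: A, B, C, D, E
Pot 2: 24 chips, eligible: A, C, D, E
Pot 3: 75 chips, eligible: A, C, D
Pot 4: 194 chips, eligible: C, D

Derivation:
Contributions: A=45, B=14, C=142, D=142, E=20
Pot levels (distinct totals of non-folded players): 14, 20, 45, 142
Layer 1-14: 14 each from A, B, C, D, E = 14*5 = 70 chips; eligible A, B, C, D, E
Layer 15-20: 6 each from A, C, D, E = 6*4 = 24 chips; eligible A, C, D, E
Layer 21-45: 25 each from A, C, D = 25*3 = 75 chips; eligible A, C, D
Layer 46-142: 97 each from C, D = 97*2 = 194 chips; eligible C, D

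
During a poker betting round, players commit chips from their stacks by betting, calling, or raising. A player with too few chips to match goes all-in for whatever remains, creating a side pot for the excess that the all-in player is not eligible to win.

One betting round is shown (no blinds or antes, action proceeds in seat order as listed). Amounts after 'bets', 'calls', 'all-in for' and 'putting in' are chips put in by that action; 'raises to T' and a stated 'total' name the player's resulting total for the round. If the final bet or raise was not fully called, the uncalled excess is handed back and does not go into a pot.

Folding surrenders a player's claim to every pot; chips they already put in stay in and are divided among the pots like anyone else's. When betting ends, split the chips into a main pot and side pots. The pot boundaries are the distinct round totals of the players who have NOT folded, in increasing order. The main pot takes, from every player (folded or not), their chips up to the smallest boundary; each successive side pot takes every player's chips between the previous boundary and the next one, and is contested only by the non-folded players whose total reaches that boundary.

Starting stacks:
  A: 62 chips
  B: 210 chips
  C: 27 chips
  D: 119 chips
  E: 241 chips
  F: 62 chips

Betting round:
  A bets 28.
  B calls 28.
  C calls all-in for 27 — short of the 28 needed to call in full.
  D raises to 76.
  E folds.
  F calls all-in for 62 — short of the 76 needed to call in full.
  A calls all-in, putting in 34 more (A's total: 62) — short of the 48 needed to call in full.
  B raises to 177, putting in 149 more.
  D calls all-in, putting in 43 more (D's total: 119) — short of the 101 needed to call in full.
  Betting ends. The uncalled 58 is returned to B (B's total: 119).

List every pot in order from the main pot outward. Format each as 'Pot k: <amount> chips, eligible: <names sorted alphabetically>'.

Contributions (after 58 returned to B): A=62, B=119, C=27, D=119, F=62
Folded: E
Pot levels (distinct totals of non-folded players): 27, 62, 119
Layer 1-27: 27 each from A, B, C, D, F = 27*5 = 135 chips; eligible A, B, C, D, F
Layer 28-62: 35 each from A, B, D, F = 35*4 = 140 chips; eligible A, B, D, F
Layer 63-119: 57 each from B, D = 57*2 = 114 chips; eligible B, D

Pot 1: 135 chips, eligible: A, B, C, D, F
Pot 2: 140 chips, eligible: A, B, D, F
Pot 3: 114 chips, eligible: B, D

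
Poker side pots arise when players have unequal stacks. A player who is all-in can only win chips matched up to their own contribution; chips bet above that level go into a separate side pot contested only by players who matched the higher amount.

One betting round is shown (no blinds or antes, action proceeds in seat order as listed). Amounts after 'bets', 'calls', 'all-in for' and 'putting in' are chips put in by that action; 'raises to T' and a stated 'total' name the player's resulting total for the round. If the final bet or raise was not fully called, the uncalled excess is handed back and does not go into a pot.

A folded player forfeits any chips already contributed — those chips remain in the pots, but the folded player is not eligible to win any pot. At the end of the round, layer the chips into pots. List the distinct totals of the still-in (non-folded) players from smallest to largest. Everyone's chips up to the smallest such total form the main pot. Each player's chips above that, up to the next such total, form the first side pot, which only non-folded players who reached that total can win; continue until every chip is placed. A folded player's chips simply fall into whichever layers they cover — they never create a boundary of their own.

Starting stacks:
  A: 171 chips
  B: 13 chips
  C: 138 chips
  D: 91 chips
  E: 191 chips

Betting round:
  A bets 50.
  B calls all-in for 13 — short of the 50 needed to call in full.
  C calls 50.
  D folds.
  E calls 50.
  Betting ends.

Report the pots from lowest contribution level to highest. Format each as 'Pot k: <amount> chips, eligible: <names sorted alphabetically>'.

Pot 1: 52 chips, eligible: A, B, C, E
Pot 2: 111 chips, eligible: A, C, E

Derivation:
Contributions: A=50, B=13, C=50, E=50
Folded: D
Pot levels (distinct totals of non-folded players): 13, 50
Layer 1-13: 13 each from A, B, C, E = 13*4 = 52 chips; eligible A, B, C, E
Layer 14-50: 37 each from A, C, E = 37*3 = 111 chips; eligible A, C, E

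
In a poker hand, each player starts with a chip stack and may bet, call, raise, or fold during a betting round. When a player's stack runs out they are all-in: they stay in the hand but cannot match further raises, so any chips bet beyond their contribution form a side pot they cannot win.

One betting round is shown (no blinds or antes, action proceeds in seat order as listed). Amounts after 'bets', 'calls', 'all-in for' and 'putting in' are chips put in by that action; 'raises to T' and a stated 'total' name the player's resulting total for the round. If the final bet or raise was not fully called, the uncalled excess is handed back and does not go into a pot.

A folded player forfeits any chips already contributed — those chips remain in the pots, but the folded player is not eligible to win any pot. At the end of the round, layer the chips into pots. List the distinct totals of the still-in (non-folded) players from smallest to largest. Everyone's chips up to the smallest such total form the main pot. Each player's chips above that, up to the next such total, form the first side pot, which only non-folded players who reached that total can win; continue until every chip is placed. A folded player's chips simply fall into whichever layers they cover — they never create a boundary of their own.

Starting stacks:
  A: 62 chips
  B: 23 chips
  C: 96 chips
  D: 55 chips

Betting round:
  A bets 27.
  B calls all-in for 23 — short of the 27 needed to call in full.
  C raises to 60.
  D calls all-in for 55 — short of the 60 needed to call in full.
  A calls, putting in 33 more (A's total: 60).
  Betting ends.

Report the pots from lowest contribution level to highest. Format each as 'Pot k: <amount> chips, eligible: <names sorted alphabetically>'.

Pot 1: 92 chips, eligible: A, B, C, D
Pot 2: 96 chips, eligible: A, C, D
Pot 3: 10 chips, eligible: A, C

Derivation:
Contributions: A=60, B=23, C=60, D=55
Pot levels (distinct totals of non-folded players): 23, 55, 60
Layer 1-23: 23 each from A, B, C, D = 23*4 = 92 chips; eligible A, B, C, D
Layer 24-55: 32 each from A, C, D = 32*3 = 96 chips; eligible A, C, D
Layer 56-60: 5 each from A, C = 5*2 = 10 chips; eligible A, C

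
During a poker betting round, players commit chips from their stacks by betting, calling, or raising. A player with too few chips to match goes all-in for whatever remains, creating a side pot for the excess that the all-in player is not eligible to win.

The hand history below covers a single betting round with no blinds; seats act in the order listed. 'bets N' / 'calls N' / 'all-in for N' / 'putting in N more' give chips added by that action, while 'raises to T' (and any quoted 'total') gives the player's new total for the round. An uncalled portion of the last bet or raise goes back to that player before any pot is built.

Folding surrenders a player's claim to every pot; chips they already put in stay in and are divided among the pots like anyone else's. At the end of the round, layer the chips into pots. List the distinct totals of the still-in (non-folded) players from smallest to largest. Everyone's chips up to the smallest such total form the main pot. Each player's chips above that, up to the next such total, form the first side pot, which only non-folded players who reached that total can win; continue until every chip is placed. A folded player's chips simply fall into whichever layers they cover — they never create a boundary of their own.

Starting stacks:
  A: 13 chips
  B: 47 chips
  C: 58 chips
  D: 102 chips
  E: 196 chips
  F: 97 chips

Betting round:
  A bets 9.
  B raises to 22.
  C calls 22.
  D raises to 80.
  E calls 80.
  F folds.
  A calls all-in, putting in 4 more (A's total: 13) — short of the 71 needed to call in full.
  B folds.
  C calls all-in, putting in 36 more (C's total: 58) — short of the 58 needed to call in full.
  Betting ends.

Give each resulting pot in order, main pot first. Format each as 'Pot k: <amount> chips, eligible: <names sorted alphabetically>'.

Pot 1: 65 chips, eligible: A, C, D, E
Pot 2: 144 chips, eligible: C, D, E
Pot 3: 44 chips, eligible: D, E

Derivation:
Contributions: A=13, B=22, C=58, D=80, E=80
Folded: B, F
Pot levels (distinct totals of non-folded players): 13, 58, 80
Layer 1-13: 13 each from A, B, C, D, E = 13*5 = 65 chips; eligible A, C, D, E
Layer 14-58: B 9 + C 45 + D 45 + E 45 = 144 chips; eligible C, D, E
Layer 59-80: 22 each from D, E = 22*2 = 44 chips; eligible D, E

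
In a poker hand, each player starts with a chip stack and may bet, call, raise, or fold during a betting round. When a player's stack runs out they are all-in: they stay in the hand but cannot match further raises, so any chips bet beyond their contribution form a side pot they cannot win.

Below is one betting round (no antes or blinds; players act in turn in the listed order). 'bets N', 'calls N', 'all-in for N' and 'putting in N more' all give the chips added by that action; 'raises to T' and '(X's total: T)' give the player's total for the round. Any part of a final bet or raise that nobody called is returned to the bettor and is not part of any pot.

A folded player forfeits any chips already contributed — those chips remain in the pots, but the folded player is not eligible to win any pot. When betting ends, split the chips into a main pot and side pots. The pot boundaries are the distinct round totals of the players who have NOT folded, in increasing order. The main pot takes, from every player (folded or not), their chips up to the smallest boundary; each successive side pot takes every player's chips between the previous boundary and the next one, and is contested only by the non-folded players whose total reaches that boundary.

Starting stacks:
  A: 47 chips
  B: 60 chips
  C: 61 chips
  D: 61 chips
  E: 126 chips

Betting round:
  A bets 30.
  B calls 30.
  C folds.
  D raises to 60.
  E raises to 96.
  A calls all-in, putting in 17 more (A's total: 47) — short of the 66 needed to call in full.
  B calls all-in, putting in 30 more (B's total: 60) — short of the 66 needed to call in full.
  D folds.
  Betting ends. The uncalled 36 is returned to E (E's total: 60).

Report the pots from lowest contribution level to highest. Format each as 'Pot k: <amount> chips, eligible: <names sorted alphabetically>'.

Contributions (after 36 returned to E): A=47, B=60, D=60, E=60
Folded: C, D
Pot levels (distinct totals of non-folded players): 47, 60
Layer 1-47: 47 each from A, B, D, E = 47*4 = 188 chips; eligible A, B, E
Layer 48-60: 13 each from B, D, E = 13*3 = 39 chips; eligible B, E

Pot 1: 188 chips, eligible: A, B, E
Pot 2: 39 chips, eligible: B, E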